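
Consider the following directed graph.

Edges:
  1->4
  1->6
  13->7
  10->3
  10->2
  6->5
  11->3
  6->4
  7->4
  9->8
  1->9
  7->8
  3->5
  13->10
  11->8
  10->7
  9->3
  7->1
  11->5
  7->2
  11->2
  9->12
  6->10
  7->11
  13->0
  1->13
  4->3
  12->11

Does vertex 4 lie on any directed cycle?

4 lies on a cycle iff there is a path from 4 back to itself.
Exploring from 4, it never reaches itself; equivalently, its strongly connected component is a singleton.

No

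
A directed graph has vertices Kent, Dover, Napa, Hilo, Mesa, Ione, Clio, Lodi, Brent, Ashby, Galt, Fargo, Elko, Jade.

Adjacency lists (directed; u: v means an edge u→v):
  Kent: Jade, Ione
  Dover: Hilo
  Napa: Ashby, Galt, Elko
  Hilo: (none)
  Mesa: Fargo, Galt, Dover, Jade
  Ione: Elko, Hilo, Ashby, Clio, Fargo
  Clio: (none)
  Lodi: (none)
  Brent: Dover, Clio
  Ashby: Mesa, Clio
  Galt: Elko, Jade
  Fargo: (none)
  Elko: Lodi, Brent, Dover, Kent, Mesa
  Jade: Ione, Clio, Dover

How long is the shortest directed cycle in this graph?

3

For each vertex v, BFS finds the shortest path from v back to v.
The shortest such closed walk is Elko → Kent → Ione → Elko, length 3.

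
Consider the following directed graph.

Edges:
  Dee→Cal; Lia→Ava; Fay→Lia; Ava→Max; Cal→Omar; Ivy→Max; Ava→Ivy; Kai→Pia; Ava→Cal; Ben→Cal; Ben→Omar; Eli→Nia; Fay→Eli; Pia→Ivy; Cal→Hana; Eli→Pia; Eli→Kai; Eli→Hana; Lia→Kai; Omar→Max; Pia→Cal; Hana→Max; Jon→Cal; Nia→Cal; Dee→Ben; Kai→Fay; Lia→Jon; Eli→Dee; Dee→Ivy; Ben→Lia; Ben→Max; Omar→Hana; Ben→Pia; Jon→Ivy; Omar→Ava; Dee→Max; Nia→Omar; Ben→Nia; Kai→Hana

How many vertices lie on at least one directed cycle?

9

A vertex is on a directed cycle iff it belongs to a strongly connected component of size ≥ 2 (or has a self-loop).
The vertices on cycles are {Ava, Ben, Cal, Dee, Eli, Fay, Kai, Lia, Omar} — 9 in total.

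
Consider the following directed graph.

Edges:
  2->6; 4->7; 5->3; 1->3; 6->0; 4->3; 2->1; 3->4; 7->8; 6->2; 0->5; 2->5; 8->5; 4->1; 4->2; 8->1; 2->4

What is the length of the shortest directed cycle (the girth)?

2

For each vertex v, BFS finds the shortest path from v back to v.
The shortest such closed walk is 6 → 2 → 6, length 2.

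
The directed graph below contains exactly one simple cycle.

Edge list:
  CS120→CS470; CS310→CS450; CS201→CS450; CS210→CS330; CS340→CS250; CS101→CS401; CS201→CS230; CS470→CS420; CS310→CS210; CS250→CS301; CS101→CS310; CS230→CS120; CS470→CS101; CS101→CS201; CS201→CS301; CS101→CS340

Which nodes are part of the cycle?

CS101, CS120, CS201, CS230, CS470

DFS with gray/black marking from CS470:
CS470 gray
  CS420 gray
  CS420 black
  CS101 gray
    CS340 gray
      CS250 gray
        CS301 gray
        CS301 black
      CS250 black
    CS340 black
    CS401 gray
    CS401 black
    CS201 gray
      CS201→CS301: CS301 black — skip
      CS230 gray
        CS120 gray
          CS120→CS470: CS470 is gray → back edge
Back edge closes the cycle CS470 → CS101 → CS201 → CS230 → CS120 → CS470; its vertices are {CS101, CS120, CS201, CS230, CS470}.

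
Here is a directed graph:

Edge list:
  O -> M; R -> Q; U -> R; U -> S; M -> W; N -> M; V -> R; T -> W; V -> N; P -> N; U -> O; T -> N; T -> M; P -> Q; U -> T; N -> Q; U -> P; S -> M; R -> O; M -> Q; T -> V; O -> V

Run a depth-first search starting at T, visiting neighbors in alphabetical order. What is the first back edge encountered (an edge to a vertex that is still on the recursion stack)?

DFS from T (visiting neighbors in alphabetical order); mark gray on enter, black on exit:
T gray
  M gray
    Q gray
    Q black
    W gray
    W black
  M black
  N gray
    N→M: M black — skip
    N→Q: Q black — skip
  N black
  V gray
    V→N: N black — skip
    R gray
      O gray
        O→M: M black — skip
        O→V: V is gray → back edge
First back edge: O → V.

O→V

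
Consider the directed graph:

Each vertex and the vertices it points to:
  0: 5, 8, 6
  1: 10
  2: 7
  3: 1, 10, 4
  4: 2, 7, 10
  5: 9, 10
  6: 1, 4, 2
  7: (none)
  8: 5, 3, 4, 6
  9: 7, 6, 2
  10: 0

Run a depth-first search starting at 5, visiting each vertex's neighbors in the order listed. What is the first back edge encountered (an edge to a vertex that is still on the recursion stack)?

DFS from 5 (visiting each vertex's neighbors in the order listed); mark gray on enter, black on exit:
5 gray
  9 gray
    7 gray
    7 black
    6 gray
      1 gray
        10 gray
          0 gray
            0→5: 5 is gray → back edge
First back edge: 0 → 5.

0→5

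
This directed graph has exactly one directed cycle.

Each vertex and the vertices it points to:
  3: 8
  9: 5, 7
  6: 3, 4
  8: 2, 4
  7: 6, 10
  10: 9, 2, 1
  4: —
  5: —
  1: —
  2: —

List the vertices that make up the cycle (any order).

7, 9, 10

DFS with gray/black marking from 10:
10 gray
  9 gray
    5 gray
    5 black
    7 gray
      6 gray
        3 gray
          8 gray
            2 gray
            2 black
            4 gray
            4 black
          8 black
        3 black
        6→4: 4 black — skip
      6 black
      7→10: 10 is gray → back edge
Back edge closes the cycle 10 → 9 → 7 → 10; its vertices are {7, 9, 10}.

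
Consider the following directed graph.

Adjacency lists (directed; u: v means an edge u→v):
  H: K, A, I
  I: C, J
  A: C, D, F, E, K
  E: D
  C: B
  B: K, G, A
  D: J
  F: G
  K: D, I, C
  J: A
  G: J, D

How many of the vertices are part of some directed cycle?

A vertex is on a directed cycle iff it belongs to a strongly connected component of size ≥ 2 (or has a self-loop).
The vertices on cycles are {A, B, C, D, E, F, G, I, J, K} — 10 in total.

10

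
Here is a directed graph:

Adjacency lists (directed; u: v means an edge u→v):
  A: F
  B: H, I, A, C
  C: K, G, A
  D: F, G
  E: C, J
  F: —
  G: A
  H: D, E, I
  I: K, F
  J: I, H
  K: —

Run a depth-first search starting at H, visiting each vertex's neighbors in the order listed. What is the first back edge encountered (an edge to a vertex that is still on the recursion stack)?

J->H

DFS from H (visiting each vertex's neighbors in the order listed); mark gray on enter, black on exit:
H gray
  D gray
    F gray
    F black
    G gray
      A gray
        A→F: F black — skip
      A black
    G black
  D black
  E gray
    C gray
      K gray
      K black
      C→G: G black — skip
      C→A: A black — skip
    C black
    J gray
      I gray
        I→K: K black — skip
        I→F: F black — skip
      I black
      J→H: H is gray → back edge
First back edge: J → H.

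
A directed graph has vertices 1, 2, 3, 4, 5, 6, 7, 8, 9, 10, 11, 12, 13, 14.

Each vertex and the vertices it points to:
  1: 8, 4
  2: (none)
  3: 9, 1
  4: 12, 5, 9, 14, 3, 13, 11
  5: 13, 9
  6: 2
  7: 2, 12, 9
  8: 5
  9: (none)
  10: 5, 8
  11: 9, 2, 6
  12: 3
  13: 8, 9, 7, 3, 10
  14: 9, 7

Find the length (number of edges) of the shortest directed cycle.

For each vertex v, BFS finds the shortest path from v back to v.
The shortest such closed walk is 1 → 4 → 3 → 1, length 3.

3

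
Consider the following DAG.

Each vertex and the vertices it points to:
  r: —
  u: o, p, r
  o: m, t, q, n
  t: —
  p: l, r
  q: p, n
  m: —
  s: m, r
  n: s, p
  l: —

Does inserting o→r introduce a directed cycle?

Adding o→r creates a cycle iff r can already reach o.
Explore from r: no path reaches o. The graph stays acyclic.

No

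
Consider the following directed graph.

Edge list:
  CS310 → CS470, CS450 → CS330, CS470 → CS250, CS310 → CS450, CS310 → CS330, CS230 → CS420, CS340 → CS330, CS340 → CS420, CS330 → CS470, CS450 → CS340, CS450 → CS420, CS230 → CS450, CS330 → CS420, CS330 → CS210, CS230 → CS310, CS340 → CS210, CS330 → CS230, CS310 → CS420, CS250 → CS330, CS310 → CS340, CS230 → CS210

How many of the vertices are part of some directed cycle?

7

A vertex is on a directed cycle iff it belongs to a strongly connected component of size ≥ 2 (or has a self-loop).
The vertices on cycles are {CS230, CS250, CS310, CS330, CS340, CS450, CS470} — 7 in total.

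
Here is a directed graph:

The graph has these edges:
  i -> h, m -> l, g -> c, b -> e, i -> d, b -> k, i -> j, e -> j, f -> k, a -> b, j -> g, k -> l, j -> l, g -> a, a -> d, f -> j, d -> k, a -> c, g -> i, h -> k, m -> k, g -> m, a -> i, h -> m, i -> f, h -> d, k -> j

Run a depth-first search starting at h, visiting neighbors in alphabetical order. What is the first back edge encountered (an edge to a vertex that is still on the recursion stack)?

e->j

DFS from h (visiting neighbors in alphabetical order); mark gray on enter, black on exit:
h gray
  d gray
    k gray
      j gray
        g gray
          a gray
            b gray
              e gray
                e→j: j is gray → back edge
First back edge: e → j.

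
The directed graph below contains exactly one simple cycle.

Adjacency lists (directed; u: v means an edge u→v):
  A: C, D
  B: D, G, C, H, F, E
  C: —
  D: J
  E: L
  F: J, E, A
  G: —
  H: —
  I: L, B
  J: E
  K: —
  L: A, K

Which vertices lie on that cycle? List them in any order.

DFS with gray/black marking from L:
L gray
  A gray
    C gray
    C black
    D gray
      J gray
        E gray
          E→L: L is gray → back edge
Back edge closes the cycle L → A → D → J → E → L; its vertices are {A, D, E, J, L}.

A, D, E, J, L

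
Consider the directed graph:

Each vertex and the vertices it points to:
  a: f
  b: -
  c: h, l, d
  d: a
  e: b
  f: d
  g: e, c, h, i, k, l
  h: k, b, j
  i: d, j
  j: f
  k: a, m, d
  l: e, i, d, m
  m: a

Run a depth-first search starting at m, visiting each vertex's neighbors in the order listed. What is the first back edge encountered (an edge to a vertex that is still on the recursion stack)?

d->a

DFS from m (visiting each vertex's neighbors in the order listed); mark gray on enter, black on exit:
m gray
  a gray
    f gray
      d gray
        d→a: a is gray → back edge
First back edge: d → a.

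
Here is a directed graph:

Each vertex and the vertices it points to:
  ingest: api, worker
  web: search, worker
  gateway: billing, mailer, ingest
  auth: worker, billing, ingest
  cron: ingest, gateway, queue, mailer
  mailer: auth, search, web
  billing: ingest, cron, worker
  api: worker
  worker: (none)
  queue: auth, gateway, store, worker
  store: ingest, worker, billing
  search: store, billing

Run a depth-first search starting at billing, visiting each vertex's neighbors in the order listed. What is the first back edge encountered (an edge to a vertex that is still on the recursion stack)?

DFS from billing (visiting each vertex's neighbors in the order listed); mark gray on enter, black on exit:
billing gray
  ingest gray
    api gray
      worker gray
      worker black
    api black
    ingest→worker: worker black — skip
  ingest black
  cron gray
    cron→ingest: ingest black — skip
    gateway gray
      gateway→billing: billing is gray → back edge
First back edge: gateway → billing.

gateway->billing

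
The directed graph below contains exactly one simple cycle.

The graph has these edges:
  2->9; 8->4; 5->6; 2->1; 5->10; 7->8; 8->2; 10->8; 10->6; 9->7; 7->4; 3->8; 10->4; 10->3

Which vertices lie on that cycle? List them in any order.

2, 7, 8, 9

DFS with gray/black marking from 8:
8 gray
  2 gray
    1 gray
    1 black
    9 gray
      7 gray
        4 gray
        4 black
        7→8: 8 is gray → back edge
Back edge closes the cycle 8 → 2 → 9 → 7 → 8; its vertices are {2, 7, 8, 9}.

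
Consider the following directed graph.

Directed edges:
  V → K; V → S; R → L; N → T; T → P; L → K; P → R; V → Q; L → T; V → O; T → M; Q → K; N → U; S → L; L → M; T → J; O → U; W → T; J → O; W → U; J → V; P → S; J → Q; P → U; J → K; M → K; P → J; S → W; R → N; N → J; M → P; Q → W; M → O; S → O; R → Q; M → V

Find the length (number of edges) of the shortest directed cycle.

For each vertex v, BFS finds the shortest path from v back to v.
The shortest such closed walk is R → L → T → P → R, length 4.

4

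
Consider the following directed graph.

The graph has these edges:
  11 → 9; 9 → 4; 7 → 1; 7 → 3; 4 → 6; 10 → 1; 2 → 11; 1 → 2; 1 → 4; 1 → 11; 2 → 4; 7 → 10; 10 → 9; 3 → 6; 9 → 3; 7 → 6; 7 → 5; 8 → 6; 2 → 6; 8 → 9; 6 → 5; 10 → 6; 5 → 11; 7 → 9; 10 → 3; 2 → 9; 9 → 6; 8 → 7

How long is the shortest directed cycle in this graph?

4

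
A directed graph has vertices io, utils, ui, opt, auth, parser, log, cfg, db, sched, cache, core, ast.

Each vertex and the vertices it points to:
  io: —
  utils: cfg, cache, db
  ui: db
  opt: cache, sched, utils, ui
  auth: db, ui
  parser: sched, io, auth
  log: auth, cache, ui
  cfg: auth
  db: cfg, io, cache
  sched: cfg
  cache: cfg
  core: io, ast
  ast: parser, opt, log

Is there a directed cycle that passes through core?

No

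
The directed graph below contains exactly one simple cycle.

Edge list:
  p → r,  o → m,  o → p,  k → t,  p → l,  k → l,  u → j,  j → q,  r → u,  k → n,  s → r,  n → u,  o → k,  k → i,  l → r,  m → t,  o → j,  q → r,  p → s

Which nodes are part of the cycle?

DFS with gray/black marking from j:
j gray
  q gray
    r gray
      u gray
        u→j: j is gray → back edge
Back edge closes the cycle j → q → r → u → j; its vertices are {j, q, r, u}.

j, q, r, u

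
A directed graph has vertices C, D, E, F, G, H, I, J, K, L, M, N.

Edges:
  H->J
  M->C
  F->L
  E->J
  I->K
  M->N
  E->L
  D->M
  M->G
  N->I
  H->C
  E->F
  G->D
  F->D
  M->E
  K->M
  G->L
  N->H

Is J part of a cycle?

J lies on a cycle iff there is a path from J back to itself.
Exploring from J, it never reaches itself; equivalently, its strongly connected component is a singleton.

No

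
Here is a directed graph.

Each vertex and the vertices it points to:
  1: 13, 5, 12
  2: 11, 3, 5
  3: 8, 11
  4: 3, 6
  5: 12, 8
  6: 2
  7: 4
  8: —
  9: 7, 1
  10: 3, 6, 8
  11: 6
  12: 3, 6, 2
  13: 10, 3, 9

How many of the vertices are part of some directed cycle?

9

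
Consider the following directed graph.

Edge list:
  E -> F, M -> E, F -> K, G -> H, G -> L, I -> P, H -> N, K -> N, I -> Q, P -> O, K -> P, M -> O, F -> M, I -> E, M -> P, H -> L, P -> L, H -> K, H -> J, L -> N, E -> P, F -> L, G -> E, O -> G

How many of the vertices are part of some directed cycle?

8

A vertex is on a directed cycle iff it belongs to a strongly connected component of size ≥ 2 (or has a self-loop).
The vertices on cycles are {E, F, G, H, K, M, O, P} — 8 in total.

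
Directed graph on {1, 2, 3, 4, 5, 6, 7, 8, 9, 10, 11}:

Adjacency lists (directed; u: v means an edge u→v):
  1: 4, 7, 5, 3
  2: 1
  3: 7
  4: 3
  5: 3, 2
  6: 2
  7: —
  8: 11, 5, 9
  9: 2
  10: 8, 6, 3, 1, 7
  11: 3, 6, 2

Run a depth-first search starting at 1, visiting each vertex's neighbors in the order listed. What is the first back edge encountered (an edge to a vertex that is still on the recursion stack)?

2->1

DFS from 1 (visiting each vertex's neighbors in the order listed); mark gray on enter, black on exit:
1 gray
  4 gray
    3 gray
      7 gray
      7 black
    3 black
  4 black
  1→7: 7 black — skip
  5 gray
    5→3: 3 black — skip
    2 gray
      2→1: 1 is gray → back edge
First back edge: 2 → 1.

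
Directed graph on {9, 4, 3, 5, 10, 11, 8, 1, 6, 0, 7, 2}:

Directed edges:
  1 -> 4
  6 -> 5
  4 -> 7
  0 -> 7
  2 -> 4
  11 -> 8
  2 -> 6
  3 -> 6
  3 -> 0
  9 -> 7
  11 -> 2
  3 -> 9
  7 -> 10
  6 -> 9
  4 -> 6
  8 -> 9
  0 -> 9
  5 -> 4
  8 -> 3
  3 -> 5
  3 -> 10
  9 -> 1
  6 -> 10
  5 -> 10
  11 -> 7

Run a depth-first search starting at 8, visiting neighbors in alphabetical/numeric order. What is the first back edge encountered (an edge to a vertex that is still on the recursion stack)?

DFS from 8 (visiting neighbors in alphabetical/numeric order); mark gray on enter, black on exit:
8 gray
  3 gray
    0 gray
      7 gray
        10 gray
        10 black
      7 black
      9 gray
        1 gray
          4 gray
            6 gray
              5 gray
                5→4: 4 is gray → back edge
First back edge: 5 → 4.

5→4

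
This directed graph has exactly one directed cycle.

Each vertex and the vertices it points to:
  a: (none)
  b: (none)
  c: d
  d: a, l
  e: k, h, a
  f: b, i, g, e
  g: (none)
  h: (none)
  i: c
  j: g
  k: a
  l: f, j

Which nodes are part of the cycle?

c, d, f, i, l

DFS with gray/black marking from l:
l gray
  f gray
    b gray
    b black
    i gray
      c gray
        d gray
          a gray
          a black
          d→l: l is gray → back edge
Back edge closes the cycle l → f → i → c → d → l; its vertices are {c, d, f, i, l}.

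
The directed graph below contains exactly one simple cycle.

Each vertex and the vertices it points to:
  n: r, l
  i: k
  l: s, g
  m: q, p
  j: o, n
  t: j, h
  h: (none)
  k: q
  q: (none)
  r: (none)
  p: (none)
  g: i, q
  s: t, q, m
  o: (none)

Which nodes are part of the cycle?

j, l, n, s, t

DFS with gray/black marking from l:
l gray
  s gray
    t gray
      j gray
        o gray
        o black
        n gray
          r gray
          r black
          n→l: l is gray → back edge
Back edge closes the cycle l → s → t → j → n → l; its vertices are {j, l, n, s, t}.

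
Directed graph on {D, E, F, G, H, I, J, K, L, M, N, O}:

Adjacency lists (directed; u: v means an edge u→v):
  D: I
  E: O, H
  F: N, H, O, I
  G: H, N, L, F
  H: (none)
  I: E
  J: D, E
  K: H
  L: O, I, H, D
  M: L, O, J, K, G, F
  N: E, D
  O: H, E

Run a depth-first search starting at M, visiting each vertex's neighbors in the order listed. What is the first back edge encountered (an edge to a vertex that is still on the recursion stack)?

E→O

DFS from M (visiting each vertex's neighbors in the order listed); mark gray on enter, black on exit:
M gray
  L gray
    O gray
      H gray
      H black
      E gray
        E→O: O is gray → back edge
First back edge: E → O.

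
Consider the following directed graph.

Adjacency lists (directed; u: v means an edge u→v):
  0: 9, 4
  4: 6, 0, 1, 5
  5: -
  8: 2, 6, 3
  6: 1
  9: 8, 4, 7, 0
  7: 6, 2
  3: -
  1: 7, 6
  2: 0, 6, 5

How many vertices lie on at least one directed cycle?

8

A vertex is on a directed cycle iff it belongs to a strongly connected component of size ≥ 2 (or has a self-loop).
The vertices on cycles are {0, 1, 2, 4, 6, 7, 8, 9} — 8 in total.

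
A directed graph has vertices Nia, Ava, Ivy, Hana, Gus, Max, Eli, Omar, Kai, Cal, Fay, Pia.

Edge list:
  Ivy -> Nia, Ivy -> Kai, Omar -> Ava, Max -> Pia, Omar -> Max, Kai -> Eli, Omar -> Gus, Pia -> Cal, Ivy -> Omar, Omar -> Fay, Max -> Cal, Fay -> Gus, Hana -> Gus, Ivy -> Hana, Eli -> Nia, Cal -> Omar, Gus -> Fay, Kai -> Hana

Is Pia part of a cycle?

Yes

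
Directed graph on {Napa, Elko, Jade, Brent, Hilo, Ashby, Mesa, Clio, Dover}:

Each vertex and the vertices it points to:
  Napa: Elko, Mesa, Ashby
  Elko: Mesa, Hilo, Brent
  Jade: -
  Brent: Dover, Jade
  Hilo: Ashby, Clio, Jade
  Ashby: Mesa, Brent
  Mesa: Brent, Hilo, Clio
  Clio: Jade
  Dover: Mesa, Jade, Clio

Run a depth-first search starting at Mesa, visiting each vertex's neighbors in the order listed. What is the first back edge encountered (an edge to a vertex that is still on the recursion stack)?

Dover->Mesa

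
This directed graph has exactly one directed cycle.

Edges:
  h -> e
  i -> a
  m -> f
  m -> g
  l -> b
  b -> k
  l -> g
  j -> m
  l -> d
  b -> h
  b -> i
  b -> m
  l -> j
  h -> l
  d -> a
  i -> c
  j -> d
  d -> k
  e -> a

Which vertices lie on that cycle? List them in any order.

b, h, l

DFS with gray/black marking from b:
b gray
  i gray
    a gray
    a black
    c gray
    c black
  i black
  h gray
    e gray
      e→a: a black — skip
    e black
    l gray
      g gray
      g black
      l→b: b is gray → back edge
Back edge closes the cycle b → h → l → b; its vertices are {b, h, l}.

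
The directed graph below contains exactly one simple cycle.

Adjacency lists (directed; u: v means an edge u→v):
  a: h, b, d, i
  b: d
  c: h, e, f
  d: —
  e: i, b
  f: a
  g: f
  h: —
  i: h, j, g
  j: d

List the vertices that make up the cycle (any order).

a, f, g, i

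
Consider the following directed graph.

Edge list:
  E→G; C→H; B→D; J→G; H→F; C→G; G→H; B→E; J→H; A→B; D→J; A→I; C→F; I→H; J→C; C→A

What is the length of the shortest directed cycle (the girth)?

5

For each vertex v, BFS finds the shortest path from v back to v.
The shortest such closed walk is A → B → D → J → C → A, length 5.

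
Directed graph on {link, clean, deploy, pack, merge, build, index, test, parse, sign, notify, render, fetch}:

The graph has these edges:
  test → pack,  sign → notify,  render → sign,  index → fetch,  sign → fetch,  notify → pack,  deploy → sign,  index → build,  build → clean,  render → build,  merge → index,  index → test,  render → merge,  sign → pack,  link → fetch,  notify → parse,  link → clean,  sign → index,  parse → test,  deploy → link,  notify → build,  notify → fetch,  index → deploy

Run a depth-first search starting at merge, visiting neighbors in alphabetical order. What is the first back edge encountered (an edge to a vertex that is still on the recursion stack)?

sign→index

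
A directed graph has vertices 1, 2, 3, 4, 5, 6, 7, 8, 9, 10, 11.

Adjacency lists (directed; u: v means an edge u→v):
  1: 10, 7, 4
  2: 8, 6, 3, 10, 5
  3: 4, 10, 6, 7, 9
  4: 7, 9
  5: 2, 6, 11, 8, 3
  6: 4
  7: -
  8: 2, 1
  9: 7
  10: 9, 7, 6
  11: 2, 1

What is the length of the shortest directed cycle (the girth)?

For each vertex v, BFS finds the shortest path from v back to v.
The shortest such closed walk is 2 → 5 → 2, length 2.

2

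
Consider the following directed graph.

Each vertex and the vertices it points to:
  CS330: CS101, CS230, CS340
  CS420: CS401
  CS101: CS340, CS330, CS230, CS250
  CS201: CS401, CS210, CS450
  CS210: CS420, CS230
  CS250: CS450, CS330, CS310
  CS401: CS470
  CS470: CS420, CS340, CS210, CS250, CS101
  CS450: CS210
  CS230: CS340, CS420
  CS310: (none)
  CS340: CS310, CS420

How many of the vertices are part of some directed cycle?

A vertex is on a directed cycle iff it belongs to a strongly connected component of size ≥ 2 (or has a self-loop).
The vertices on cycles are {CS101, CS210, CS230, CS250, CS330, CS340, CS401, CS420, CS450, CS470} — 10 in total.

10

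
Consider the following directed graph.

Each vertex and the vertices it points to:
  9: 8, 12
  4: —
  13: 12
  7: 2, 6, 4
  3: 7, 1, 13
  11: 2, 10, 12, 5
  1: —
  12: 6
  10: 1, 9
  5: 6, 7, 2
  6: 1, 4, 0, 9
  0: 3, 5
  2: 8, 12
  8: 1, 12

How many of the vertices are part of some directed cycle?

10

A vertex is on a directed cycle iff it belongs to a strongly connected component of size ≥ 2 (or has a self-loop).
The vertices on cycles are {0, 2, 3, 5, 6, 7, 8, 9, 12, 13} — 10 in total.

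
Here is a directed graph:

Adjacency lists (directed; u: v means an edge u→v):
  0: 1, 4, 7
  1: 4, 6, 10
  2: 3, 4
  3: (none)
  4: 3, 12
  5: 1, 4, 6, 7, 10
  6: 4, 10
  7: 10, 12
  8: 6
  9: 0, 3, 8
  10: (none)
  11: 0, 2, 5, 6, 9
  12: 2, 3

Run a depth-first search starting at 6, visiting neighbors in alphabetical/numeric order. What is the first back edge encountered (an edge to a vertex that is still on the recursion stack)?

2->4

DFS from 6 (visiting neighbors in alphabetical/numeric order); mark gray on enter, black on exit:
6 gray
  4 gray
    3 gray
    3 black
    12 gray
      2 gray
        2→3: 3 black — skip
        2→4: 4 is gray → back edge
First back edge: 2 → 4.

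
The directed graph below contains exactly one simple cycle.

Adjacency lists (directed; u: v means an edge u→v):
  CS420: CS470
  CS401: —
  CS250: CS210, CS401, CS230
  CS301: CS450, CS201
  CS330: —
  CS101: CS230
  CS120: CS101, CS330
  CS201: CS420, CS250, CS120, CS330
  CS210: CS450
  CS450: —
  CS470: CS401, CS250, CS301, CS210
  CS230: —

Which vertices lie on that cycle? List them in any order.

DFS with gray/black marking from CS301:
CS301 gray
  CS450 gray
  CS450 black
  CS201 gray
    CS420 gray
      CS470 gray
        CS401 gray
        CS401 black
        CS250 gray
          CS210 gray
            CS210→CS450: CS450 black — skip
          CS210 black
          CS250→CS401: CS401 black — skip
          CS230 gray
          CS230 black
        CS250 black
        CS470→CS301: CS301 is gray → back edge
Back edge closes the cycle CS301 → CS201 → CS420 → CS470 → CS301; its vertices are {CS201, CS301, CS420, CS470}.

CS201, CS301, CS420, CS470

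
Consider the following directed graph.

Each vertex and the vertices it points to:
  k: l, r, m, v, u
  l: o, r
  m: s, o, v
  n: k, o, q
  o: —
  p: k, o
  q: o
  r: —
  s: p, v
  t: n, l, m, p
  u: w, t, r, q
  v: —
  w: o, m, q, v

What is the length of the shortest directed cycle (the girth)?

4

For each vertex v, BFS finds the shortest path from v back to v.
The shortest such closed walk is s → p → k → m → s, length 4.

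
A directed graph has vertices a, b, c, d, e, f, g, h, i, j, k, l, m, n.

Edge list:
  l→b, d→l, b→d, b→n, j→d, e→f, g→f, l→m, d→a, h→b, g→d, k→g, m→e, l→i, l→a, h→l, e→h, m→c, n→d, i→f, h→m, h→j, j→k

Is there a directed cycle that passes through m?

Yes

m is on a cycle iff m can reach itself via ≥1 edge.
m → e → h → m — yes.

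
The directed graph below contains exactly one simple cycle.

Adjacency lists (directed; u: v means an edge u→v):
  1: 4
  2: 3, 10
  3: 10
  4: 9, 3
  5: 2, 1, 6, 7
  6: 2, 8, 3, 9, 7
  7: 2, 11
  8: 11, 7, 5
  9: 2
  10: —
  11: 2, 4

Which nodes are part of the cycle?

5, 6, 8

DFS with gray/black marking from 5:
5 gray
  2 gray
    3 gray
      10 gray
      10 black
    3 black
    2→10: 10 black — skip
  2 black
  1 gray
    4 gray
      9 gray
        9→2: 2 black — skip
      9 black
      4→3: 3 black — skip
    4 black
  1 black
  6 gray
    6→2: 2 black — skip
    8 gray
      11 gray
        11→2: 2 black — skip
        11→4: 4 black — skip
      11 black
      7 gray
        7→2: 2 black — skip
        7→11: 11 black — skip
      7 black
      8→5: 5 is gray → back edge
Back edge closes the cycle 5 → 6 → 8 → 5; its vertices are {5, 6, 8}.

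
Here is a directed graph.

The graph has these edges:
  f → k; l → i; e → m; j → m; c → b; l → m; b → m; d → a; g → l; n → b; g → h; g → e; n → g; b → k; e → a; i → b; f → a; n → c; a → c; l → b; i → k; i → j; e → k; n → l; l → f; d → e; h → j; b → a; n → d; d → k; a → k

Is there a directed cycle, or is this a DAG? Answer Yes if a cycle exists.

Yes

DFS with white/gray/black marking, starting from e:
e gray
  k gray
  k black
  m gray
  m black
  a gray
    a→k: k black — skip
    c gray
      b gray
        b→k: k black — skip
        b→a: a is gray → back edge
Back edge found, so a cycle exists: a → c → b → a.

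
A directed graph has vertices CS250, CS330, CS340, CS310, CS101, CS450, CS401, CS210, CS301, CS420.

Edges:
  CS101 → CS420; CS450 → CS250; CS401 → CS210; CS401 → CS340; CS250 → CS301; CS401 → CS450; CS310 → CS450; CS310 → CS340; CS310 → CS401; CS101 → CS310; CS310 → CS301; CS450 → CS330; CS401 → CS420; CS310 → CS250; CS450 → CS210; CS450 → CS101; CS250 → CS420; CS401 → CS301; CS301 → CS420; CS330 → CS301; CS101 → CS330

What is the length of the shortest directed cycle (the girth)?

For each vertex v, BFS finds the shortest path from v back to v.
The shortest such closed walk is CS450 → CS101 → CS310 → CS450, length 3.

3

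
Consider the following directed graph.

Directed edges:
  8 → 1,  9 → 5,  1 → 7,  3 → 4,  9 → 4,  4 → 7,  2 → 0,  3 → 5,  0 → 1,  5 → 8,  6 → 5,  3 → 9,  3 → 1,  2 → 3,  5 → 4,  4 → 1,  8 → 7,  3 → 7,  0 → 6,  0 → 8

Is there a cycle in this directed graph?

No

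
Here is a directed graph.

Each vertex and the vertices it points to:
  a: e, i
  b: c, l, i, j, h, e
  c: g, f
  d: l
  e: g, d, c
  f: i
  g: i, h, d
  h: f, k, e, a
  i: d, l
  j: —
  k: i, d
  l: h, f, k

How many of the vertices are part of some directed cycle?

10

A vertex is on a directed cycle iff it belongs to a strongly connected component of size ≥ 2 (or has a self-loop).
The vertices on cycles are {a, c, d, e, f, g, h, i, k, l} — 10 in total.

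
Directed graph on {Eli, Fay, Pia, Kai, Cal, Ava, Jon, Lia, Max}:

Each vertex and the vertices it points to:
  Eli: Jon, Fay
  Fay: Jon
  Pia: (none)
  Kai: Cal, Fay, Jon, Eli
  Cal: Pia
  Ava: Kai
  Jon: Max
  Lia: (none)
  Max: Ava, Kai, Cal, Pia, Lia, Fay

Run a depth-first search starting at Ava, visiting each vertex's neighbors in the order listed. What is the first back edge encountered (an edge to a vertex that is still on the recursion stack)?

Max→Ava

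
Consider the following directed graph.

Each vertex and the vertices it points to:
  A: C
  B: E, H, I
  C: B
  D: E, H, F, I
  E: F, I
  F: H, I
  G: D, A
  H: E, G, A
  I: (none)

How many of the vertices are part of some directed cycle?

A vertex is on a directed cycle iff it belongs to a strongly connected component of size ≥ 2 (or has a self-loop).
The vertices on cycles are {A, B, C, D, E, F, G, H} — 8 in total.

8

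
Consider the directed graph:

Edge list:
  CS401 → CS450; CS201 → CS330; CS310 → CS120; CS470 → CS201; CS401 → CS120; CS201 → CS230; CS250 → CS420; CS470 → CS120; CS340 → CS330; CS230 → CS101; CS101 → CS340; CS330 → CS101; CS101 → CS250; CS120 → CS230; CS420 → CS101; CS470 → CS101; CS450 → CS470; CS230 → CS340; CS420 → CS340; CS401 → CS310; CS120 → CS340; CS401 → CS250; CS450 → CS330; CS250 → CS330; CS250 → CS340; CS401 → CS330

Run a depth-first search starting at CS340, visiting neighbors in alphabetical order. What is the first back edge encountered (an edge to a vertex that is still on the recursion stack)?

CS250->CS330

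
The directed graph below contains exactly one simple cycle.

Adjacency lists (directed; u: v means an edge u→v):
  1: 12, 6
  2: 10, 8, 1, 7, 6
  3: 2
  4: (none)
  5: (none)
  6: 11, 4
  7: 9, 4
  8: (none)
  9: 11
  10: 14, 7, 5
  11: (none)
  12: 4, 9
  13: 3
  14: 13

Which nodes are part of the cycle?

DFS with gray/black marking from 13:
13 gray
  3 gray
    2 gray
      10 gray
        14 gray
          14→13: 13 is gray → back edge
Back edge closes the cycle 13 → 3 → 2 → 10 → 14 → 13; its vertices are {2, 3, 10, 13, 14}.

2, 3, 10, 13, 14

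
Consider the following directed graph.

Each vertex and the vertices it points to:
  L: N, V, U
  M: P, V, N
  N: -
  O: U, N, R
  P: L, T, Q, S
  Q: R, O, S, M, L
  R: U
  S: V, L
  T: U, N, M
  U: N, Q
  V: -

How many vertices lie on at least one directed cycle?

9

A vertex is on a directed cycle iff it belongs to a strongly connected component of size ≥ 2 (or has a self-loop).
The vertices on cycles are {L, M, O, P, Q, R, S, T, U} — 9 in total.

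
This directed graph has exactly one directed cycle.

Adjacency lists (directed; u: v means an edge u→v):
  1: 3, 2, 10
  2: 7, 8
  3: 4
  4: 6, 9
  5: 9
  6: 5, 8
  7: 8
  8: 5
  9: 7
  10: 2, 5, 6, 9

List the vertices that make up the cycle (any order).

5, 7, 8, 9

DFS with gray/black marking from 9:
9 gray
  7 gray
    8 gray
      5 gray
        5→9: 9 is gray → back edge
Back edge closes the cycle 9 → 7 → 8 → 5 → 9; its vertices are {5, 7, 8, 9}.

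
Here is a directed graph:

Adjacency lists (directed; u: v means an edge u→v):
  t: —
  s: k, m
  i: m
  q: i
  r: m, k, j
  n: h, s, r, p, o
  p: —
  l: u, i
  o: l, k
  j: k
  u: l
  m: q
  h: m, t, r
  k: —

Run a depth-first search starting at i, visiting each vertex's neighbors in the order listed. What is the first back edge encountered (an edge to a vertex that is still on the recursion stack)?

DFS from i (visiting each vertex's neighbors in the order listed); mark gray on enter, black on exit:
i gray
  m gray
    q gray
      q→i: i is gray → back edge
First back edge: q → i.

q->i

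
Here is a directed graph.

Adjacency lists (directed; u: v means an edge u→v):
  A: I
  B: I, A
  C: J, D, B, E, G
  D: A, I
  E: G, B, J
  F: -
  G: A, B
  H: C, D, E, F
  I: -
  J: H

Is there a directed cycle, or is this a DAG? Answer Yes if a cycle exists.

Yes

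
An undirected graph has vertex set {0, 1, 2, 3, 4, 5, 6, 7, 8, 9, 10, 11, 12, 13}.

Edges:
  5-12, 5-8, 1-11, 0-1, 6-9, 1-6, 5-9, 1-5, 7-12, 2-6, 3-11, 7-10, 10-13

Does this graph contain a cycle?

Yes

DFS, tracking each vertex's parent; an edge to a visited non-parent vertex closes a cycle.
Start from 4:
visit 4 (parent –)
visit 0 (parent –)
  visit 1 (parent 0)
    visit 6 (parent 1)
      visit 2 (parent 6)
        2–6: parent, skip
      visit 9 (parent 6)
        visit 5 (parent 9)
          visit 8 (parent 5)
            8–5: parent, skip
          5–1: 1 visited and ≠ parent → cycle
Cycle: 1 – 6 – 9 – 5 – 1.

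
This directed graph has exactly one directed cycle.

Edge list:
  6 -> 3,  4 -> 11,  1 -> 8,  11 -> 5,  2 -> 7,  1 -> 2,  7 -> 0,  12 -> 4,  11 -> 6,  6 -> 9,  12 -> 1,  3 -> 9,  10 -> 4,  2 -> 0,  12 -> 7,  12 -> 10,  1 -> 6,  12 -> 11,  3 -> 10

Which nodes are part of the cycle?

DFS with gray/black marking from 4:
4 gray
  11 gray
    6 gray
      3 gray
        10 gray
          10→4: 4 is gray → back edge
Back edge closes the cycle 4 → 11 → 6 → 3 → 10 → 4; its vertices are {3, 4, 6, 10, 11}.

3, 4, 6, 10, 11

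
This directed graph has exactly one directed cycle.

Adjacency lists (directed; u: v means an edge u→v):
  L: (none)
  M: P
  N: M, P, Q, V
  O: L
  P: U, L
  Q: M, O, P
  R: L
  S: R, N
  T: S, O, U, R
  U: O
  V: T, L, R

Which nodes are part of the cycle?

N, S, T, V

DFS with gray/black marking from N:
N gray
  M gray
    P gray
      U gray
        O gray
          L gray
          L black
        O black
      U black
      P→L: L black — skip
    P black
  M black
  N→P: P black — skip
  Q gray
    Q→M: M black — skip
    Q→O: O black — skip
    Q→P: P black — skip
  Q black
  V gray
    T gray
      S gray
        R gray
          R→L: L black — skip
        R black
        S→N: N is gray → back edge
Back edge closes the cycle N → V → T → S → N; its vertices are {N, S, T, V}.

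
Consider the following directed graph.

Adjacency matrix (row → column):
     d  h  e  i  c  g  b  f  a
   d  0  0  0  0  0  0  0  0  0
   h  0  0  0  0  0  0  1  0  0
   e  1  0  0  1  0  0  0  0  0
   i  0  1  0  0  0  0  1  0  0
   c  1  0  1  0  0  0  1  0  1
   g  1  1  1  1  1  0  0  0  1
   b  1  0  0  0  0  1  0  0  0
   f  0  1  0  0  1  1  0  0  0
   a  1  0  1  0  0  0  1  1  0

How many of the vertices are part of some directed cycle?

8

A vertex is on a directed cycle iff it belongs to a strongly connected component of size ≥ 2 (or has a self-loop).
The vertices on cycles are {a, b, c, e, f, g, h, i} — 8 in total.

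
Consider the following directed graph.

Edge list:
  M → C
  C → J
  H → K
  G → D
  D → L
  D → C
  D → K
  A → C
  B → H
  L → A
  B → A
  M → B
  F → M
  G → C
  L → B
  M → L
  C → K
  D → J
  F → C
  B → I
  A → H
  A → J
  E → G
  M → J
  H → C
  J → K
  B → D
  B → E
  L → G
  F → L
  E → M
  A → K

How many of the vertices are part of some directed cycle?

A vertex is on a directed cycle iff it belongs to a strongly connected component of size ≥ 2 (or has a self-loop).
The vertices on cycles are {B, D, E, G, L, M} — 6 in total.

6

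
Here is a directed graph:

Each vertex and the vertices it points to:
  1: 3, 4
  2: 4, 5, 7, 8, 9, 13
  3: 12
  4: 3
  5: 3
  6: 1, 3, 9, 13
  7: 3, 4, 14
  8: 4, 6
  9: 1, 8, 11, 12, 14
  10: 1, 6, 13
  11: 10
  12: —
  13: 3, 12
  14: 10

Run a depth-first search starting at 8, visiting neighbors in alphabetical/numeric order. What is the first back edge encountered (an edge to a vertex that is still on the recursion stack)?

9->8

DFS from 8 (visiting neighbors in alphabetical/numeric order); mark gray on enter, black on exit:
8 gray
  4 gray
    3 gray
      12 gray
      12 black
    3 black
  4 black
  6 gray
    1 gray
      1→3: 3 black — skip
      1→4: 4 black — skip
    1 black
    6→3: 3 black — skip
    9 gray
      9→1: 1 black — skip
      9→8: 8 is gray → back edge
First back edge: 9 → 8.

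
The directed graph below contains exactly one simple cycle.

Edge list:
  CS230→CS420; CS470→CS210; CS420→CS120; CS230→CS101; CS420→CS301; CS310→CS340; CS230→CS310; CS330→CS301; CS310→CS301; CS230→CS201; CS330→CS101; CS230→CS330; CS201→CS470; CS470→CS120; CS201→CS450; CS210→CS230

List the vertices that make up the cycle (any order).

CS201, CS210, CS230, CS470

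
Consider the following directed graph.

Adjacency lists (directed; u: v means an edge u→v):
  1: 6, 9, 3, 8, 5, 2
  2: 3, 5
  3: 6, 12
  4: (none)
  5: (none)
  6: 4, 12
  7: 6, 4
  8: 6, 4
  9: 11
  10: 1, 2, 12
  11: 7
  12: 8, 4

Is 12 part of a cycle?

Yes

12 is on a cycle iff 12 can reach itself via ≥1 edge.
12 → 8 → 6 → 12 — yes.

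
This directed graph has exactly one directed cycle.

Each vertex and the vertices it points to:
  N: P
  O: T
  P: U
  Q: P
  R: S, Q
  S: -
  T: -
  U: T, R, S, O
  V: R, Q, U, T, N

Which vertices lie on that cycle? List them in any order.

P, Q, R, U

DFS with gray/black marking from U:
U gray
  T gray
  T black
  R gray
    S gray
    S black
    Q gray
      P gray
        P→U: U is gray → back edge
Back edge closes the cycle U → R → Q → P → U; its vertices are {P, Q, R, U}.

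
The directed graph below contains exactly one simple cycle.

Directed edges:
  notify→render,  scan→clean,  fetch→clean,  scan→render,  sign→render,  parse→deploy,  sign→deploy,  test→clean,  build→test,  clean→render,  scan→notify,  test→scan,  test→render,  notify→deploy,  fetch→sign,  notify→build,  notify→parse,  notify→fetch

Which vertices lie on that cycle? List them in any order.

DFS with gray/black marking from notify:
notify gray
  render gray
  render black
  build gray
    test gray
      test→render: render black — skip
      scan gray
        scan→notify: notify is gray → back edge
Back edge closes the cycle notify → build → test → scan → notify; its vertices are {scan, test, build, notify}.

scan, test, build, notify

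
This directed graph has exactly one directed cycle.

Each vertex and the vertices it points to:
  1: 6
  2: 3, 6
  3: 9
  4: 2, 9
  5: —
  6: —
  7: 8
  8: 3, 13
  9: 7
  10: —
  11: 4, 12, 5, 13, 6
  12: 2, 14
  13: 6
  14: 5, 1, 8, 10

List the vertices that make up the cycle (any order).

DFS with gray/black marking from 9:
9 gray
  7 gray
    8 gray
      3 gray
        3→9: 9 is gray → back edge
Back edge closes the cycle 9 → 7 → 8 → 3 → 9; its vertices are {3, 7, 8, 9}.

3, 7, 8, 9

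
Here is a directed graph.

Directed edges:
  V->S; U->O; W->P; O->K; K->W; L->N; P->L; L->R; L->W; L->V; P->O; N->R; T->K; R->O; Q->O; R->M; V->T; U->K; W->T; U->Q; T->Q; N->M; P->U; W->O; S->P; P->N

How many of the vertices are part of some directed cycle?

12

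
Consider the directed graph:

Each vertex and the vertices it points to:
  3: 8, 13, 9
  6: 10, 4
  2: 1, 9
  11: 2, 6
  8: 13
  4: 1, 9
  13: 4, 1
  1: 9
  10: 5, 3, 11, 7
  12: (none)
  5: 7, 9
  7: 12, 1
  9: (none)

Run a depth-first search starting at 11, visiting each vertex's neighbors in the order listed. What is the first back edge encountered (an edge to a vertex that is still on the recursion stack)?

DFS from 11 (visiting each vertex's neighbors in the order listed); mark gray on enter, black on exit:
11 gray
  2 gray
    1 gray
      9 gray
      9 black
    1 black
    2→9: 9 black — skip
  2 black
  6 gray
    10 gray
      5 gray
        7 gray
          12 gray
          12 black
          7→1: 1 black — skip
        7 black
        5→9: 9 black — skip
      5 black
      3 gray
        8 gray
          13 gray
            4 gray
              4→1: 1 black — skip
              4→9: 9 black — skip
            4 black
            13→1: 1 black — skip
          13 black
        8 black
        3→13: 13 black — skip
        3→9: 9 black — skip
      3 black
      10→11: 11 is gray → back edge
First back edge: 10 → 11.

10→11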